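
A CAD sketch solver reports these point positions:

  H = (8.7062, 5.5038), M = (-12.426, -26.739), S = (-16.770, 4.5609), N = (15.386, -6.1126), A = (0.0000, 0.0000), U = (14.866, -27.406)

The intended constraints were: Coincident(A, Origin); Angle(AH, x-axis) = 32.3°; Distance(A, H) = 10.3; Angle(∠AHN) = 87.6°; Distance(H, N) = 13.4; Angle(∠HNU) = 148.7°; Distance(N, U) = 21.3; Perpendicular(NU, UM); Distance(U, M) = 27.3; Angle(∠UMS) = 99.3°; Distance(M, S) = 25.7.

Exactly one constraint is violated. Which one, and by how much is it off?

Distance(M, S) = 25.7 — off by 5.90.

A = (0.00, 0.00) ✓; AH at 32.30° ✓; |AH| = 10.30 ✓; ∠AHN = 87.60° ✓; |HN| = 13.40 ✓; ∠HNU = 148.7° ✓; |NU| = 21.30 ✓; ∠(NU, UM) = 90.00° ✓; |UM| = 27.30 ✓; ∠UMS = 99.30° ✓; |MS| = 31.60 ✗.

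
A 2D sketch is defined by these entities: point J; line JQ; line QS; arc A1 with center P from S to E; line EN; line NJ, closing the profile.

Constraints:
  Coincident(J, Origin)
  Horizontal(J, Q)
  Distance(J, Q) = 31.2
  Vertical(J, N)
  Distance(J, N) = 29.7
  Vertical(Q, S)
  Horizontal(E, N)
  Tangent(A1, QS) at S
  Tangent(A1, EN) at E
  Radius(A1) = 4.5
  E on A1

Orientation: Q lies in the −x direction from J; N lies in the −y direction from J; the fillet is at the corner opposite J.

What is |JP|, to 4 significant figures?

36.71

J is at the origin; J and Q share the same y with |JQ| = 31.2 and Q on the −x side, so Q = (-31.20, 0.000). JN is vertical with |JN| = 29.7 and N on the −y side, so N = (0.000, -29.70). The virtual corner opposite J is at (-31.20, -29.70). Tangency of A1 to QS means the radius PS is perpendicular to QS and the tangent condition forces PE to be normal to EN, with radius 4.5, so the center P sits 4.5 in from both sides at P = (-26.70, -25.20). Then |JP| = |P − J| = 36.71.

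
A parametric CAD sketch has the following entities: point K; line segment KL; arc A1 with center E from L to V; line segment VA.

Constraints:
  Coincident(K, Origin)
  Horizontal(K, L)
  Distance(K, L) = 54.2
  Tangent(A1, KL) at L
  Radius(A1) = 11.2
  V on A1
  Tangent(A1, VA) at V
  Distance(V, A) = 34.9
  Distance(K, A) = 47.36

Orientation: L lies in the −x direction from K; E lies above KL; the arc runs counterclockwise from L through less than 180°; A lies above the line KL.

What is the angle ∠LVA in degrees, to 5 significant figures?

148.05°

K is at the origin; K and L share the same y with |KL| = 54.2 and L on the −x side, so L = (-54.200, 0.0000). Since A1 is tangent to KL there, EL ⟂ KL, so E = L + (0, 11.2) = (-54.200, 11.200). Since EV ⟂ VA (tangency), |EA| = √(11.2² + 34.9²) = 36.653 regardless of where V sits on A1. So A lies on both circle(K, 47.36) and circle(E, 36.653); the above-KL intersection is A = (-28.784, 37.609). V is the foot of the tangent from A: V = (-44.143, 6.2709).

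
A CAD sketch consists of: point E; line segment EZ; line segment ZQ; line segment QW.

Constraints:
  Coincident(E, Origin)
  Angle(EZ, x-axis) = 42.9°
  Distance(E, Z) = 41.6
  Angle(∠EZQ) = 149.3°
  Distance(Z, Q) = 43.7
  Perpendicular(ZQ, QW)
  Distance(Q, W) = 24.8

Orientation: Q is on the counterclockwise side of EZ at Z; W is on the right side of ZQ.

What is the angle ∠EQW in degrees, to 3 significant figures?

105°

E is at the origin; EZ runs at 42.9° with length 41.6, so Z = 41.6·(cos 42.9°, sin 42.9°) = (30.5, 28.3). ∠EZQ = 149.3°, so ZQ runs at 42.9° + (180° − 149.3°) = 73.6° from the x-axis; with |ZQ| = 43.7, Q = Z + 43.7·(cos 73.6°, sin 73.6°) = (42.8, 70.2). ZQ is perpendicular to QW; with |QW| = 24.8 on the right of ZQ, W = Q + 24.8·(0.959, -0.282) = (66.6, 63.2). Then cos ∠EQW = QE·QW / (|QE||QW|), giving 105°.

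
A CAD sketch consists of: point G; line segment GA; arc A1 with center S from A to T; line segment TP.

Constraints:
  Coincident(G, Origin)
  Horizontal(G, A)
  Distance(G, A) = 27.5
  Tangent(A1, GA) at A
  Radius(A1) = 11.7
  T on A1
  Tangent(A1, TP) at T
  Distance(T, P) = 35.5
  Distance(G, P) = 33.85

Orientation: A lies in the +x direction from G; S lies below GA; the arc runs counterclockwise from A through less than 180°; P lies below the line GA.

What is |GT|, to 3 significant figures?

18.6

Checks: ∠(SA, AG) = 90.00° ✓; |ST| = 11.70 ✓; ∠(ST, TP) = 90.00° ✓; |TP| = 35.50 ✓; |GP| = 33.85 ✓.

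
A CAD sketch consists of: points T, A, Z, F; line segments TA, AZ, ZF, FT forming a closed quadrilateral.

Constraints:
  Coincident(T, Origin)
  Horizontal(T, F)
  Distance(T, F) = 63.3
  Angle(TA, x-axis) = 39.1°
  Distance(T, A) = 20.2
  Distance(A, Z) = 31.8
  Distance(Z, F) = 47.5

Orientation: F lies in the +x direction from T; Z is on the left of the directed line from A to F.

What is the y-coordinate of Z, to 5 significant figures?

38.073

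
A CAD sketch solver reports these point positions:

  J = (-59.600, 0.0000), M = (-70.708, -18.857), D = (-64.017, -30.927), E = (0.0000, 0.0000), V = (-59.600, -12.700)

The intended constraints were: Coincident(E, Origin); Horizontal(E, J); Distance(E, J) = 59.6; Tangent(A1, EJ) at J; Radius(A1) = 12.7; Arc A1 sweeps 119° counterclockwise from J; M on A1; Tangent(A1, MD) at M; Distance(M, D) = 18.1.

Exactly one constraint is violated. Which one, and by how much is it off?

Distance(M, D) = 18.1 — off by 4.30.

E = (0.00, 0.00) ✓; E.y = 0.00, J.y = 0.00 ✓; |EJ| = 59.60 ✓; ∠(VJ, JE) = 90.00° ✓; |VJ| = 12.70 ✓; bearing(V→M) − bearing(V→J) = 119.0° ✓; |VM| = 12.70 ✓; ∠(VM, MD) = 90.00° ✓; |MD| = 13.80 ✗.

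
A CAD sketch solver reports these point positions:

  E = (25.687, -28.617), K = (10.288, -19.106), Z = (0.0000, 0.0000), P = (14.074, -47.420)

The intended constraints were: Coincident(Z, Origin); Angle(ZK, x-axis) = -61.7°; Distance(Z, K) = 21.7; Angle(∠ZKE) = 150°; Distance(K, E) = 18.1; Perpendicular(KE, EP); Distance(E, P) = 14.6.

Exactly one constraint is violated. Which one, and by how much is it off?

Distance(E, P) = 14.6 — off by 7.50.

Z = (0.00, 0.00) ✓; ZK at -61.70° ✓; |ZK| = 21.70 ✓; ∠ZKE = 150.0° ✓; |KE| = 18.10 ✓; ∠(KE, EP) = 90.00° ✓; |EP| = 22.10 ✗.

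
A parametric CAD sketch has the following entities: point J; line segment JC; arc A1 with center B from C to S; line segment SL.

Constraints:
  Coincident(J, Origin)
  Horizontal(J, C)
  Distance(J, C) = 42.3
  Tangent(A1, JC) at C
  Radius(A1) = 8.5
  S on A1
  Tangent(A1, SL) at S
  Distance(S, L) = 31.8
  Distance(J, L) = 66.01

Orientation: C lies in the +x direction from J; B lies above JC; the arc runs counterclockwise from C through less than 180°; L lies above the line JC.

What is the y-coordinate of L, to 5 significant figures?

39.724

J is at the origin; J and C share the same y with |JC| = 42.3 and C on the +x side, so C = (42.300, 0.0000). A1 meets JC tangentially, so BC is at right angles to JC, so B = C + (0, 8.5) = (42.300, 8.5000). Since BS ⟂ SL (tangency), |BL| = √(8.5² + 31.8²) = 32.916 regardless of where S sits on A1. So L lies on both circle(J, 66.01) and circle(B, 32.916); the above-JC intersection is L = (52.719, 39.724). S is the foot of the tangent from L: S = (50.784, 7.9827).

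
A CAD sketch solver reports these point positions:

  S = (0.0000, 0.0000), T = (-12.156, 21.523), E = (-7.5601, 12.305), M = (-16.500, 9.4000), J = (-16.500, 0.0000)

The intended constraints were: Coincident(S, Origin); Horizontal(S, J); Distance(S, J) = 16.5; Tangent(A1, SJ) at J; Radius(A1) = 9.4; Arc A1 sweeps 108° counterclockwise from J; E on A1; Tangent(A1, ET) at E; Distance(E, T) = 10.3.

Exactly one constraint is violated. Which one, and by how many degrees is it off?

Tangent(A1, ET) at E — off by 8.50°.

S = (0.00, 0.00) ✓; S.y = 0.00, J.y = 0.00 ✓; |SJ| = 16.50 ✓; ∠(MJ, JS) = 90.00° ✓; |MJ| = 9.400 ✓; bearing(M→E) − bearing(M→J) = 108.0° ✓; |ME| = 9.400 ✓; ∠(ME, ET) = 81.50° ✗; |ET| = 10.30 ✓.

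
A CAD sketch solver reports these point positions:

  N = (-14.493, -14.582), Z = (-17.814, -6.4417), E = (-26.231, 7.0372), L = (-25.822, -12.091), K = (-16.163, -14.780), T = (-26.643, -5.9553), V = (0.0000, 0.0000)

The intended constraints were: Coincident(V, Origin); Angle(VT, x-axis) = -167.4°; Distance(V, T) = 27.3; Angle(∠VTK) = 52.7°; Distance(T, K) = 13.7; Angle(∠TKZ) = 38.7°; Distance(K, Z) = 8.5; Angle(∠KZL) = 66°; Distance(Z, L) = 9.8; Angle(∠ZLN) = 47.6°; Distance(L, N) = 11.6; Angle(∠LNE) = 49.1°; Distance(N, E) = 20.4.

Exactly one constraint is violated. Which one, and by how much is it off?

Distance(N, E) = 20.4 — off by 4.20.

V = (0.00, 0.00) ✓; VT at -167.4° ✓; |VT| = 27.30 ✓; ∠VTK = 52.70° ✓; |TK| = 13.70 ✓; ∠TKZ = 38.70° ✓; |KZ| = 8.500 ✓; ∠KZL = 66.00° ✓; |ZL| = 9.800 ✓; ∠ZLN = 47.60° ✓; |LN| = 11.60 ✓; ∠LNE = 49.10° ✓; |NE| = 24.60 ✗.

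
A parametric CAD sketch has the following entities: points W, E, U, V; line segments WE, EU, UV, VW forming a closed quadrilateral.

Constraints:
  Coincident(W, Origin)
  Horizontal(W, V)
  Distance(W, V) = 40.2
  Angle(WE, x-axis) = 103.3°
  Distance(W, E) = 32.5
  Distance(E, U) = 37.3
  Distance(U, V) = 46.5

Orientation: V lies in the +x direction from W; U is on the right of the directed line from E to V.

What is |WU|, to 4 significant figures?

8.204

Checks: |EU| = 37.30 ✓; |UV| = 46.50 ✓.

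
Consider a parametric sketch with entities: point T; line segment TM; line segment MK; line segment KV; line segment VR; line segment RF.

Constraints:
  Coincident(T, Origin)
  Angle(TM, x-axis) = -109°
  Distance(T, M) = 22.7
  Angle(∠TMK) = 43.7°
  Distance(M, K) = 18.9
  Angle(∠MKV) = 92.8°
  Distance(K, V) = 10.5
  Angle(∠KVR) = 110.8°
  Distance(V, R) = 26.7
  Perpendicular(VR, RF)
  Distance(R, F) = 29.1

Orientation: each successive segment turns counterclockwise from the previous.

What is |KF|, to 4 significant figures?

36.02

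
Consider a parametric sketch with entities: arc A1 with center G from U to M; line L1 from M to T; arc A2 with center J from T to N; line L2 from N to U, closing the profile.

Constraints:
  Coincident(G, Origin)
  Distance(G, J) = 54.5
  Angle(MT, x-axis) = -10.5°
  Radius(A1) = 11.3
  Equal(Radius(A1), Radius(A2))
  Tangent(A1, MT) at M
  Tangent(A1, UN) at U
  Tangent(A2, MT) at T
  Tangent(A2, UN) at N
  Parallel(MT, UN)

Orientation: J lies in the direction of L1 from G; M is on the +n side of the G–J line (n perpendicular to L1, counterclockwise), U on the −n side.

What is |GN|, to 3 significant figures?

55.7

The slot axis is L1's direction at -10.5°, so u = (cos -10.5°, sin -10.5°) = (0.983, -0.182) and n = (−sin -10.5°, cos -10.5°) = (0.182, 0.983). G is at the origin and J lies 54.5 along u from G, so J = 54.5·u = (53.6, -9.93). Tangency of A1 to both parallel lines with radius 11.3 puts M and U at G ± 11.3·n: M = (2.06, 11.1), U = (-2.06, -11.1). Equal radii place T and N the same way about J: T = J + 11.3·n = (55.6, 1.18), N = J − 11.3·n = (51.5, -21.0). Then |GN| = |N − G| = 55.7.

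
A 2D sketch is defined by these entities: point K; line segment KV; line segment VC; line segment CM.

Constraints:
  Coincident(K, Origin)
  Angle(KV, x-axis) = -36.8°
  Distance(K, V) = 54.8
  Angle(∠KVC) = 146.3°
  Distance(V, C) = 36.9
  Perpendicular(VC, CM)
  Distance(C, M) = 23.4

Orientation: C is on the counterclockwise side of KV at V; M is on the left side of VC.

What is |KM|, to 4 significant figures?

82.79

K is at the origin; KV runs at -36.8° with length 54.8, so V = 54.8·(cos -36.8°, sin -36.8°) = (43.88, -32.83). ∠KVC = 146.3°, so VC runs at -36.8° + (180° − 146.3°) = -3.100° from the x-axis; with |VC| = 36.9, C = V + 36.9·(cos -3.100°, sin -3.100°) = (80.73, -34.82). VC ⟂ CM; with |CM| = 23.4 on the left of VC, M = C + 23.4·(0.05408, 0.9985) = (81.99, -11.46). Then |KM| = |M − K| = 82.79.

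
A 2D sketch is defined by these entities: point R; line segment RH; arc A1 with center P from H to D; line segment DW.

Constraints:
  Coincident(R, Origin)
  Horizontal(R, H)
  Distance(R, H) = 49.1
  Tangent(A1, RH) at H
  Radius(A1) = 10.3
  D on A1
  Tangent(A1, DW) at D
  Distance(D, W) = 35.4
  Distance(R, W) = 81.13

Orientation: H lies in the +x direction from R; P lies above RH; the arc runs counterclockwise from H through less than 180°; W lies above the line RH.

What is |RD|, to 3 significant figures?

59.3

R is at the origin; R and H share the same y with |RH| = 49.1 and H on the +x side, so H = (49.1, 0.00). A1 meets RH tangentially, so PH is at right angles to RH, so P = H + (0, 10.3) = (49.1, 10.3). Since PD ⟂ DW (tangency), |PW| = √(10.3² + 35.4²) = 36.9 regardless of where D sits on A1. So W lies on both circle(R, 81.13) and circle(P, 36.9); the above-RH intersection is W = (70.3, 40.4). D is the foot of the tangent from W: D = (58.8, 6.96).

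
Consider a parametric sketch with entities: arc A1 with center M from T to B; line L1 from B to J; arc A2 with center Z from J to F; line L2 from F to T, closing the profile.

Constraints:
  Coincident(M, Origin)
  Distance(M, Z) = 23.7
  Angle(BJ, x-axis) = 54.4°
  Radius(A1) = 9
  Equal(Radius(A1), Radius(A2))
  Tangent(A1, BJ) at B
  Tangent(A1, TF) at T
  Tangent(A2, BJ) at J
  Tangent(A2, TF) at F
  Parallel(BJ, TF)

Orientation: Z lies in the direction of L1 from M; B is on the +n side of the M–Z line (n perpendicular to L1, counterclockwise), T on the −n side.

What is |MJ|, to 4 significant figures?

25.35

Tangency of A1 to both parallel lines with radius 9.0 puts B and T at M ± 9.0·n: B = (-7.318, 5.239), T = (7.318, -5.239). Equal radii place J and F the same way about Z: J = Z + 9.0·n = (6.478, 24.51), F = Z − 9.0·n = (21.11, 14.03). Then |MJ| = |J − M| = 25.35.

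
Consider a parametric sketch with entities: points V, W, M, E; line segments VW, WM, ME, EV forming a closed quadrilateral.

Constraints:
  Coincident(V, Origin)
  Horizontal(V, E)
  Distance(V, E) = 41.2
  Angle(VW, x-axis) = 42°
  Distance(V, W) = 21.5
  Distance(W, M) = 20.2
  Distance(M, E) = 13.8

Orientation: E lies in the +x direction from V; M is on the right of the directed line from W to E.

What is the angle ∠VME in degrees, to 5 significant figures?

166.54°

Checks: |WM| = 20.20 ✓; |ME| = 13.80 ✓.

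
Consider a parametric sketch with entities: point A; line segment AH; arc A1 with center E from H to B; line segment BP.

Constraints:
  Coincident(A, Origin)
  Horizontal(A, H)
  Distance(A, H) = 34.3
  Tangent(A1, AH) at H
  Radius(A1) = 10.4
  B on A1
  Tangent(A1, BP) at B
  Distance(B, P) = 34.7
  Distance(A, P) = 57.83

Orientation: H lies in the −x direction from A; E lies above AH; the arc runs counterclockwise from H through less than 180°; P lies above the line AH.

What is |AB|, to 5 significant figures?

27.758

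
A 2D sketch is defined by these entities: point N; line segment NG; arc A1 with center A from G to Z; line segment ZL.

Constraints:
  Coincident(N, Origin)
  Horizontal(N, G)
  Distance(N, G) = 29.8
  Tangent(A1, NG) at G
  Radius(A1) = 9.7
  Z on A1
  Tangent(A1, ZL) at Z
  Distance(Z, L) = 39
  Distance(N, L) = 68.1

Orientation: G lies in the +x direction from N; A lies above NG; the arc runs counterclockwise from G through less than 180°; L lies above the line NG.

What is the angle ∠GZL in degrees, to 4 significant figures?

146.1°

N is at the origin; N and G share the same y with |NG| = 29.8 and G on the +x side, so G = (29.80, 0.000). Tangency of A1 to NG means the radius AG is perpendicular to NG, so A = G + (0, 9.7) = (29.80, 9.700). Since AZ ⟂ ZL (tangency), |AL| = √(9.7² + 39.0²) = 40.19 regardless of where Z sits on A1. So L lies on both circle(N, 68.1) and circle(A, 40.19); the above-NG intersection is L = (53.46, 42.18). Z is the foot of the tangent from L: Z = (38.79, 6.050).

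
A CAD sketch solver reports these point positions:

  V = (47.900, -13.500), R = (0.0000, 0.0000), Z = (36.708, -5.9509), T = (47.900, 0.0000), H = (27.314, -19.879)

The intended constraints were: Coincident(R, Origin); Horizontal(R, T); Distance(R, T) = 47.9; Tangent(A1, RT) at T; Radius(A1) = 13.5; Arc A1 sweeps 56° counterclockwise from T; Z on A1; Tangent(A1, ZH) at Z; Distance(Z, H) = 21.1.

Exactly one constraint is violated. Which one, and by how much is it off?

Distance(Z, H) = 21.1 — off by 4.30.

R = (0.00, 0.00) ✓; R.y = 0.00, T.y = 0.00 ✓; |RT| = 47.90 ✓; ∠(VT, TR) = 90.00° ✓; |VT| = 13.50 ✓; bearing(V→Z) − bearing(V→T) = 56.00° ✓; |VZ| = 13.50 ✓; ∠(VZ, ZH) = 90.00° ✓; |ZH| = 16.80 ✗.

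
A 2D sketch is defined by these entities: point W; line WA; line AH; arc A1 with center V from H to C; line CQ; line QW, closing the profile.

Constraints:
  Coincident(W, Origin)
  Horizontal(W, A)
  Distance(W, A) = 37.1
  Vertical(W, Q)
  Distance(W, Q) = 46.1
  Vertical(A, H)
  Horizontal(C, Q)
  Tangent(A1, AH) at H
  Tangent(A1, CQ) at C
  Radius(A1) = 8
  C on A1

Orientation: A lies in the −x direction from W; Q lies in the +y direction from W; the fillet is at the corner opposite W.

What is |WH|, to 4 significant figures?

53.18

The virtual corner opposite W is at (-37.10, 46.10). Since A1 is tangent to AH there, VH ⟂ AH and tangency of A1 to CQ means the radius VC is perpendicular to CQ, with radius 8.0, so the center V sits 8.0 in from both sides at V = (-29.10, 38.10). That places the tangent points at H = (-37.10, 38.10) on AH and C = (-29.10, 46.10) on CQ. Then |WH| = |H − W| = 53.18.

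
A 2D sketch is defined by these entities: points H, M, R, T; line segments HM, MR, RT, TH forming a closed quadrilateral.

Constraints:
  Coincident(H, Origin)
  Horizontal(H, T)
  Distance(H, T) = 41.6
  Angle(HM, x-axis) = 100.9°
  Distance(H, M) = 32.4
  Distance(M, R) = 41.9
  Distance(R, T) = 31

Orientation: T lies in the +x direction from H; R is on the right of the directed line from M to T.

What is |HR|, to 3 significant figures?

12.9

H is at the origin; H and T share the same y with |HT| = 41.6 and T in +x, so T = (41.6, 0). HM runs at 100.9° with |HM| = 32.4, so M = (-6.13, 31.8). R is determined by |MR| = 41.9 and |RT| = 31.0 together: it lies at the intersection of circle(M, 41.9) and circle(T, 31.0). With |MT| = 57.4, the foot of the radical line on MT is 35.6 from M and the perpendicular offset is √(41.9² − 35.6²) = 22.1. Taking the right-of-MT solution: R = (11.2, -6.31).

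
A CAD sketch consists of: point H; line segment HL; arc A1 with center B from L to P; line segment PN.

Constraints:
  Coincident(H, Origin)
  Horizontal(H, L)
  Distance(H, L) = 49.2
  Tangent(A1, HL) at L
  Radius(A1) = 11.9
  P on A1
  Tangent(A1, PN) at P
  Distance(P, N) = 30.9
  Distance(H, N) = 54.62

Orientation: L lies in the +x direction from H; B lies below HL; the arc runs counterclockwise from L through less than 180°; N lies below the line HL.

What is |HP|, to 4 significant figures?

38.93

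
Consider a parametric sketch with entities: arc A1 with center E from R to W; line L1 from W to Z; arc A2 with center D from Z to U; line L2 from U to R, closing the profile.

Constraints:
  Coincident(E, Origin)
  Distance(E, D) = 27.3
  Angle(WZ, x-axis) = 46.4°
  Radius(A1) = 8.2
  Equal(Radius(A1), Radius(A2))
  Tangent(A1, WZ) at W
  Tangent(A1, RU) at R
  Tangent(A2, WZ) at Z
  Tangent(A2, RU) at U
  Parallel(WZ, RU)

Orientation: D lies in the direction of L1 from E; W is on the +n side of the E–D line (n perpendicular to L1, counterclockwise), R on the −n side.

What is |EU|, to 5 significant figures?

28.505

Tangency of A1 to both parallel lines with radius 8.2 puts W and R at E ± 8.2·n: W = (-5.9382, 5.6549), R = (5.9382, -5.6549). Equal radii place Z and U the same way about D: Z = D + 8.2·n = (12.888, 25.425), U = D − 8.2·n = (24.765, 14.115). Then |EU| = |U − E| = 28.505.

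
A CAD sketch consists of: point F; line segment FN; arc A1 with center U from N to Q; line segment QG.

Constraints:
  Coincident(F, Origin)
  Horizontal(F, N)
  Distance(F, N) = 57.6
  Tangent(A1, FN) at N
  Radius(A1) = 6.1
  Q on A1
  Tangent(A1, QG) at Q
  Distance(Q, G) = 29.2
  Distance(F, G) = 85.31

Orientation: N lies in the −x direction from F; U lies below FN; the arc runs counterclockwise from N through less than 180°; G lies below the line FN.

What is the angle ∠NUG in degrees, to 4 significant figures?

124.7°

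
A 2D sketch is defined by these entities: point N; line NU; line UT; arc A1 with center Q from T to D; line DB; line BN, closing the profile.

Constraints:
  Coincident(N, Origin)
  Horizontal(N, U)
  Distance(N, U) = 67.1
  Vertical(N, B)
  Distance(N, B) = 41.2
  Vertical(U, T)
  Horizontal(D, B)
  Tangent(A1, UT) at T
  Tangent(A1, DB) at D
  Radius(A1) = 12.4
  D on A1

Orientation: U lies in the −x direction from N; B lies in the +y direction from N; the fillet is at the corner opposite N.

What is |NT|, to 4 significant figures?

73.02

The virtual corner opposite N is at (-67.10, 41.20). A1 meets UT tangentially, so QT is at right angles to UT and tangency of A1 to DB means the radius QD is perpendicular to DB, with radius 12.4, so the center Q sits 12.4 in from both sides at Q = (-54.70, 28.80). That places the tangent points at T = (-67.10, 28.80) on UT and D = (-54.70, 41.20) on DB. Then |NT| = |T − N| = 73.02.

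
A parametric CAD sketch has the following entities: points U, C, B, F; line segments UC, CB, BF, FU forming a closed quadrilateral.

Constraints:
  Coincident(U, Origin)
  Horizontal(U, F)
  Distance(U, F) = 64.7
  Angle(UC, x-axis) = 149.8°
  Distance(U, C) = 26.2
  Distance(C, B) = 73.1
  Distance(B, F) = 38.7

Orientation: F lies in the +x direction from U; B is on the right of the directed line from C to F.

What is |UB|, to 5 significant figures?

46.997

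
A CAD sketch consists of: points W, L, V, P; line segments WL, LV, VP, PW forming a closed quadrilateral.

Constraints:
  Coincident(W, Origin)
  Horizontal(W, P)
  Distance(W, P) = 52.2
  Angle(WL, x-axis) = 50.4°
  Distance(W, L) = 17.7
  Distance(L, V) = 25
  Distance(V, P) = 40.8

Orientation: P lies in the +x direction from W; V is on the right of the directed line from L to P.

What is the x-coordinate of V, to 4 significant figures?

13.00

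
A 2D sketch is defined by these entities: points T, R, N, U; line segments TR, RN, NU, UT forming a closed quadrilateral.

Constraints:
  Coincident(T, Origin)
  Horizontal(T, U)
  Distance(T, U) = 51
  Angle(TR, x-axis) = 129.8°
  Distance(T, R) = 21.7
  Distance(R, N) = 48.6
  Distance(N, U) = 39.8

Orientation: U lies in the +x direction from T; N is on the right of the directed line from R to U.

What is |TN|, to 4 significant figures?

26.90

T is at the origin; TU is horizontal with |TU| = 51.0 and U in +x, so U = (51.0, 0). TR runs at 129.8° with |TR| = 21.7, so R = (-13.89, 16.67). N is determined by |RN| = 48.6 and |NU| = 39.8 together: it lies at the intersection of circle(R, 48.6) and circle(U, 39.8). With |RU| = 67.00, the foot of the radical line on RU is 39.30 from R and the perpendicular offset is √(48.6² − 39.30²) = 28.59. Taking the right-of-RU solution: N = (17.06, -20.79).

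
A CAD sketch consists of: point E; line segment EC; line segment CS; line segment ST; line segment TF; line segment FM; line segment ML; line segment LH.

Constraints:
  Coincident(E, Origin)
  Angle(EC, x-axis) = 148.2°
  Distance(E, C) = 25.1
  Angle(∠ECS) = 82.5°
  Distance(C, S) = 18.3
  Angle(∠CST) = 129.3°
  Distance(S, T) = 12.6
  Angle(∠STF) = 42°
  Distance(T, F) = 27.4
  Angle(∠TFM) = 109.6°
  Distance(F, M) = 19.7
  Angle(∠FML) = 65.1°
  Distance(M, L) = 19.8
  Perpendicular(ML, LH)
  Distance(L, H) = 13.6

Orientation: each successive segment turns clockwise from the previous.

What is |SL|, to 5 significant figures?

9.6522

∠TFM = 109.6° gives FM at 151.60° from the x-axis; with |FM| = 19.7, M = (-34.833, 18.423). ∠FML = 65.1° gives ML at 36.700° from the x-axis; with |ML| = 19.8, L = (-18.958, 30.256). Then |SL| = |L − S| = 9.6522.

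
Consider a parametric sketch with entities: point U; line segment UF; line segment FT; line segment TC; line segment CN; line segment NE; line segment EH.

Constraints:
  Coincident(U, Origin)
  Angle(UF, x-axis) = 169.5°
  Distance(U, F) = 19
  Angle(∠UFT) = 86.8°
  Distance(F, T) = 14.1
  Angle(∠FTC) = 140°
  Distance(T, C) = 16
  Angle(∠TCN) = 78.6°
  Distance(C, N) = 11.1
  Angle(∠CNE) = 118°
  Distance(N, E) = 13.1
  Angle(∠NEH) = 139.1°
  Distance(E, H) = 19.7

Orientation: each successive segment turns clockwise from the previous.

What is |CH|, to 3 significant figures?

33.3

U is at the origin; UF runs at 169.5° with length 19.0, so F = (-18.7, 3.46). ∠UFT = 86.8° gives FT at 76.3° from the x-axis; with |FT| = 14.1, T = (-15.3, 17.2). ∠FTC = 140.0° gives TC at 36.3° from the x-axis; with |TC| = 16.0, C = (-2.45, 26.6). ∠TCN = 78.6° gives CN at -65.1° from the x-axis; with |CN| = 11.1, N = (2.23, 16.6). ∠CNE = 118.0° gives NE at -127° from the x-axis; with |NE| = 13.1, E = (-5.68, 6.12). ∠NEH = 139.1° gives EH at -168° from the x-axis; with |EH| = 19.7, H = (-24.9, 2.02). Then |CH| = |H − C| = 33.3.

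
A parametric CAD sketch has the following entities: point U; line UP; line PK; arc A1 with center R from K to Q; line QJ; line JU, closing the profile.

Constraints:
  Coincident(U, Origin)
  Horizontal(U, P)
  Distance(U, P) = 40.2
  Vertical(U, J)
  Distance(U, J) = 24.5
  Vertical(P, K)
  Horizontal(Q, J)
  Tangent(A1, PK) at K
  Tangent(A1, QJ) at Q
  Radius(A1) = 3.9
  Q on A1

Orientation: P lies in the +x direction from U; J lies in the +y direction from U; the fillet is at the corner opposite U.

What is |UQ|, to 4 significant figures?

43.79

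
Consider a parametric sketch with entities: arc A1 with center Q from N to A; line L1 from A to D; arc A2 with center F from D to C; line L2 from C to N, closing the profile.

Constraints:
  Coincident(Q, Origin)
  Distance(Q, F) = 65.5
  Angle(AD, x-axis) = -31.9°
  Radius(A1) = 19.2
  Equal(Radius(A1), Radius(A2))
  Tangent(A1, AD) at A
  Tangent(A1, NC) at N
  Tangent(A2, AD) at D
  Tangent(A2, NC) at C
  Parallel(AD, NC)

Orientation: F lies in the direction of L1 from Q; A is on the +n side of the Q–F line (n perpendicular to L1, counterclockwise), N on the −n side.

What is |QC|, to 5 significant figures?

68.256

Tangency of A1 to both parallel lines with radius 19.2 puts A and N at Q ± 19.2·n: A = (10.146, 16.300), N = (-10.146, -16.300). Equal radii place D and C the same way about F: D = F + 19.2·n = (65.754, -18.312), C = F − 19.2·n = (45.462, -50.913). Then |QC| = |C − Q| = 68.256.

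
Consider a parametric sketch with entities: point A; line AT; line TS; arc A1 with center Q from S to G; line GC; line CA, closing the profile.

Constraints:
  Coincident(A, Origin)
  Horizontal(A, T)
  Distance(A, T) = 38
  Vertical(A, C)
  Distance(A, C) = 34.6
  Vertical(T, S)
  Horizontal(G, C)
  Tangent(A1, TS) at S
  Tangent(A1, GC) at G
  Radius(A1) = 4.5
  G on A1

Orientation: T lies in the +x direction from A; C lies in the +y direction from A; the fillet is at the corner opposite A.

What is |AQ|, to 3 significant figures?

45.0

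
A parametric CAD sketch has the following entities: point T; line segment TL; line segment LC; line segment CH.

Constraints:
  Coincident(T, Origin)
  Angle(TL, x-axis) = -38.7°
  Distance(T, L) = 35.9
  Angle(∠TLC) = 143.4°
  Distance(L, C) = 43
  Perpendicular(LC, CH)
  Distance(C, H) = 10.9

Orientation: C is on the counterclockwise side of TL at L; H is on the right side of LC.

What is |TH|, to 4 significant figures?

78.75

T is at the origin; TL runs at -38.7° with length 35.9, so L = 35.9·(cos -38.7°, sin -38.7°) = (28.02, -22.45). ∠TLC = 143.4°, so LC runs at -38.7° + (180° − 143.4°) = -2.100° from the x-axis; with |LC| = 43.0, C = L + 43.0·(cos -2.100°, sin -2.100°) = (70.99, -24.02). The perpendicularity gives CH at right angles to LC; with |CH| = 10.9 on the right of LC, H = C + 10.9·(-0.03664, -0.9993) = (70.59, -34.91). Then |TH| = |H − T| = 78.75.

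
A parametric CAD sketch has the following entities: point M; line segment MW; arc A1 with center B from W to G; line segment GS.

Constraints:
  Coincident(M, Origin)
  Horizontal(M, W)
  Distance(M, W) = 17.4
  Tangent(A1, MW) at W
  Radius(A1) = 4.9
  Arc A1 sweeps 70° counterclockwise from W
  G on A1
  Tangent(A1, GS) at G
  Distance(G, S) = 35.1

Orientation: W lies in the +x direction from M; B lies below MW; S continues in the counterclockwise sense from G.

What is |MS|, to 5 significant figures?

36.216

M is at the origin; M and W share the same y with |MW| = 17.4 and W on the +x side, so W = (17.400, 0.0000). A1 meets MW tangentially, so BW is at right angles to MW, so B = W + (0, -4.9) = (17.400, -4.9000). On A1, W sits at bearing 90° from B; a 70° counterclockwise sweep puts G at bearing 160°, so G = B + 4.9·(cos 160°, sin 160°) = (12.796, -3.2241). A1 meets GS tangentially, so BG is at right angles to GS, so GS runs along (−sin 160°, cos 160°); with |GS| = 35.1, S = (0.79060, -36.207). Then |MS| = |S − M| = 36.216.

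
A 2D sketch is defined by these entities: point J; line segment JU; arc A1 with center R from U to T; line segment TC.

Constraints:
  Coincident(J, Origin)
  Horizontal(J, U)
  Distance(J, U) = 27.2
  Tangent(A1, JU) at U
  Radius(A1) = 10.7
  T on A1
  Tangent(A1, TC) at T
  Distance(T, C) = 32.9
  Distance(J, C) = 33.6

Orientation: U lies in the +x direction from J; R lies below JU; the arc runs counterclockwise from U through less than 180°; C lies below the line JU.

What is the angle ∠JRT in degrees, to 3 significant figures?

9.11°

J is at the origin; JU is horizontal with |JU| = 27.2 and U on the +x side, so U = (27.2, 0.00). Since A1 is tangent to JU there, RU ⟂ JU, so R = U + (0, -10.7) = (27.2, -10.7). Since RT ⟂ TC (tangency), |RC| = √(10.7² + 32.9²) = 34.6 regardless of where T sits on A1. So C lies on both circle(J, 33.6) and circle(R, 34.6); the below-JU intersection is C = (1.25, -33.6). T is the foot of the tangent from C: T = (18.0, -5.26).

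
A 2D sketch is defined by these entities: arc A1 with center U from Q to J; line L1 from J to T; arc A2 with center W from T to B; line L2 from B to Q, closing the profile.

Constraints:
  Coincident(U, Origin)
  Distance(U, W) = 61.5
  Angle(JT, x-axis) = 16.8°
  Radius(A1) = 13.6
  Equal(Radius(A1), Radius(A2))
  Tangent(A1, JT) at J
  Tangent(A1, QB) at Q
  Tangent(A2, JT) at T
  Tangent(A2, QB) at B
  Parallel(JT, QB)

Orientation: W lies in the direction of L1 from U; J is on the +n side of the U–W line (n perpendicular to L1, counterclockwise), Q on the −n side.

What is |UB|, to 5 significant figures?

62.986

The slot axis is L1's direction at 16.8°, so u = (cos 16.8°, sin 16.8°) = (0.95732, 0.28903) and n = (−sin 16.8°, cos 16.8°) = (-0.28903, 0.95732). U is at the origin and W lies 61.5 along u from U, so W = 61.5·u = (58.875, 17.775). Tangency of A1 to both parallel lines with radius 13.6 puts J and Q at U ± 13.6·n: J = (-3.9308, 13.020), Q = (3.9308, -13.020). Equal radii place T and B the same way about W: T = W + 13.6·n = (54.944, 30.795), B = W − 13.6·n = (62.806, 4.7559). Then |UB| = |B − U| = 62.986.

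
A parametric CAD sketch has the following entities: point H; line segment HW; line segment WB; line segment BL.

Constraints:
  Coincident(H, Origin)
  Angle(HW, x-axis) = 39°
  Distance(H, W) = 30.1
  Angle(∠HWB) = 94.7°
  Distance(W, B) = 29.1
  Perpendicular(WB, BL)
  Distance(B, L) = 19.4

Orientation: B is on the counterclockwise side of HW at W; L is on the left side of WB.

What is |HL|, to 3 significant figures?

33.3

H is at the origin; HW runs at 39.0° with length 30.1, so W = 30.1·(cos 39.0°, sin 39.0°) = (23.4, 18.9). ∠HWB = 94.7°, so WB runs at 39.0° + (180° − 94.7°) = 124° from the x-axis; with |WB| = 29.1, B = W + 29.1·(cos 124°, sin 124°) = (6.99, 43.0). WB is perpendicular to BL; with |BL| = 19.4 on the left of WB, L = B + 19.4·(-0.826, -0.564) = (-9.03, 32.0). Then |HL| = |L − H| = 33.3.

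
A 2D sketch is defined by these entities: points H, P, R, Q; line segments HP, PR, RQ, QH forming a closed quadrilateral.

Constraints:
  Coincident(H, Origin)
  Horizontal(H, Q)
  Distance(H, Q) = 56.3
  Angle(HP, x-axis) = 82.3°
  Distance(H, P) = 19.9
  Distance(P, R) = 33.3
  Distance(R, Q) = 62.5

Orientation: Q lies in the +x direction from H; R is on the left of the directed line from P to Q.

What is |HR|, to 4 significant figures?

52.48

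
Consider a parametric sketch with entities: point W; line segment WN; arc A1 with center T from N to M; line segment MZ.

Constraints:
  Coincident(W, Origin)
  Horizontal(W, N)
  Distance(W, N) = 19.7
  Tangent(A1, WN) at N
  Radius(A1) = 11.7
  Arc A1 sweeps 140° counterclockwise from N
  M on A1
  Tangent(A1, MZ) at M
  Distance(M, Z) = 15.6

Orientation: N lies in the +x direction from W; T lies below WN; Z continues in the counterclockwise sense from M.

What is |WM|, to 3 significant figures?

24.0

W is at the origin; WN is horizontal with |WN| = 19.7 and N on the +x side, so N = (19.7, 0.00). Since A1 is tangent to WN there, TN ⟂ WN, so T = N + (0, -11.7) = (19.7, -11.7). On A1, N sits at bearing 90° from T; a 140° counterclockwise sweep puts M at bearing 230°, so M = T + 11.7·(cos 230°, sin 230°) = (12.2, -20.7). Then |WM| = |M − W| = 24.0.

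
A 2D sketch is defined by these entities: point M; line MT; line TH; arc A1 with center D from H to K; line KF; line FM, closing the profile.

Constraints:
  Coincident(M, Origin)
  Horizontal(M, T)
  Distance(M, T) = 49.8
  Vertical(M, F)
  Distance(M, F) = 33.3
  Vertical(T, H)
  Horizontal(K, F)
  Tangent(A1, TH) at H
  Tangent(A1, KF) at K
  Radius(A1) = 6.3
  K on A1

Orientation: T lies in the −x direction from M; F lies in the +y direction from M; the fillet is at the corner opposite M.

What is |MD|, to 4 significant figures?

51.20

M is at the origin; MT is horizontal with |MT| = 49.8 and T on the −x side, so T = (-49.80, 0.000). M and F share the same x with |MF| = 33.3 and F on the +y side, so F = (0.000, 33.30). The virtual corner opposite M is at (-49.80, 33.30). The tangent condition forces DH to be normal to TH and since A1 is tangent to KF there, DK ⟂ KF, with radius 6.3, so the center D sits 6.3 in from both sides at D = (-43.50, 27.00). Then |MD| = |D − M| = 51.20.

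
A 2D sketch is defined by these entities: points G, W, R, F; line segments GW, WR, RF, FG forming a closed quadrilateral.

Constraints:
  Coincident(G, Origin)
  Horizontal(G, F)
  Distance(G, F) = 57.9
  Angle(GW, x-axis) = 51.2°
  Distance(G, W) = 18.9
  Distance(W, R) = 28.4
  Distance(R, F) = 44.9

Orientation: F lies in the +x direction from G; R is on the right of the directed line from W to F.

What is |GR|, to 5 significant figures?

20.226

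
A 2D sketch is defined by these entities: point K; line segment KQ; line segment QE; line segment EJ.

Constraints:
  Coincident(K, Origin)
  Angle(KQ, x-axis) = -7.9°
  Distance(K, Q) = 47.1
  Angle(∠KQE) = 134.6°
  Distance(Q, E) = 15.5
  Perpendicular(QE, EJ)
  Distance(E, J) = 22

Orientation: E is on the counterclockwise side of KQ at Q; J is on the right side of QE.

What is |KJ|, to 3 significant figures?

73.8

K is at the origin; KQ runs at -7.9° with length 47.1, so Q = 47.1·(cos -7.9°, sin -7.9°) = (46.7, -6.47). ∠KQE = 134.6°, so QE runs at -7.9° + (180° − 134.6°) = 37.5° from the x-axis; with |QE| = 15.5, E = Q + 15.5·(cos 37.5°, sin 37.5°) = (58.9, 2.96). QE ⟂ EJ; with |EJ| = 22.0 on the right of QE, J = E + 22.0·(0.609, -0.793) = (72.3, -14.5). Then |KJ| = |J − K| = 73.8.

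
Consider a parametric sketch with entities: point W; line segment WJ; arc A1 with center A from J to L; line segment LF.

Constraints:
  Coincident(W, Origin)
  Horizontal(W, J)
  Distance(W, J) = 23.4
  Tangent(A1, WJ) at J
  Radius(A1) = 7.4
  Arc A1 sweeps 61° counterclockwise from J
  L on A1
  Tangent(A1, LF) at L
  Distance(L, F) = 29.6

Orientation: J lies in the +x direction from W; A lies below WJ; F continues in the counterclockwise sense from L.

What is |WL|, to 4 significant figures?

17.35

W is at the origin; W and J share the same y with |WJ| = 23.4 and J on the +x side, so J = (23.40, 0.000). A1 meets WJ tangentially, so AJ is at right angles to WJ, so A = J + (0, -7.4) = (23.40, -7.400). On A1, J sits at bearing 90° from A; a 61° counterclockwise sweep puts L at bearing 151°, so L = A + 7.4·(cos 151°, sin 151°) = (16.93, -3.812). Then |WL| = |L − W| = 17.35.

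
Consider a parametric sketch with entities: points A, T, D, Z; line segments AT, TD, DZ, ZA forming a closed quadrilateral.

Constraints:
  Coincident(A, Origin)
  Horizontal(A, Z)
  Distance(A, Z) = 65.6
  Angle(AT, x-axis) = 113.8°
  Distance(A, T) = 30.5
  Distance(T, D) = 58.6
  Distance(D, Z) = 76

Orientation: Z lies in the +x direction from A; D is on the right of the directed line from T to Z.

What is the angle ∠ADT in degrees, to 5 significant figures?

15.867°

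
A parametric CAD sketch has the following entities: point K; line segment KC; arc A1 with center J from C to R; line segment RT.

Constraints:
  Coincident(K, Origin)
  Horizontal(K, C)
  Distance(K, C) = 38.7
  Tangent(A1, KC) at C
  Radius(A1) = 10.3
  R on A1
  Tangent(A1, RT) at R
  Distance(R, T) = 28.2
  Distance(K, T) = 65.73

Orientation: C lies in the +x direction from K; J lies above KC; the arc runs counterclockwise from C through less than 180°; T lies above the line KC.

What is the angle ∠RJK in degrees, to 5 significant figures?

151.04°

K is at the origin; KC is horizontal with |KC| = 38.7 and C on the +x side, so C = (38.700, 0.0000). The tangent condition forces JC to be normal to KC, so J = C + (0, 10.3) = (38.700, 10.300). Since JR ⟂ RT (tangency), |JT| = √(10.3² + 28.2²) = 30.022 regardless of where R sits on A1. So T lies on both circle(K, 65.73) and circle(J, 30.022); the above-KC intersection is T = (55.539, 35.155). R is the foot of the tangent from T: R = (48.692, 7.7993).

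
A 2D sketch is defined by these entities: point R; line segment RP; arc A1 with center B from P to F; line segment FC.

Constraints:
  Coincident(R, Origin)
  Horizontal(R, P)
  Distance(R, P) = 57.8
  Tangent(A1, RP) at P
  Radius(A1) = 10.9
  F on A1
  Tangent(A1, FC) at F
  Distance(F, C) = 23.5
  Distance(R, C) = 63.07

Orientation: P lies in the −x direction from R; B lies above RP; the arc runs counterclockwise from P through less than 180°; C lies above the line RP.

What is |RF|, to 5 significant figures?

48.884

Checks: R = (0.00, 0.00) ✓; |BF| = 10.90 ✓; ∠(BF, FC) = 90.00° ✓; |FC| = 23.50 ✓; |RC| = 63.07 ✓.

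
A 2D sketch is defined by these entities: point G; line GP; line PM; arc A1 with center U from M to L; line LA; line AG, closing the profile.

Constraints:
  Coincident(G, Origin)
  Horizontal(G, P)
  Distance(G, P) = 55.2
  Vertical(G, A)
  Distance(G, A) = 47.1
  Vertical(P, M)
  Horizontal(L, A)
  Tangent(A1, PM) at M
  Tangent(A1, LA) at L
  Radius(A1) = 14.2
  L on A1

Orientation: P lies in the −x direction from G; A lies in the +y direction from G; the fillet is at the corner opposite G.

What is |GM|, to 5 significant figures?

64.261

G is at the origin; G and P share the same y with |GP| = 55.2 and P on the −x side, so P = (-55.200, 0.0000). GA is vertical with |GA| = 47.1 and A on the +y side, so A = (0.0000, 47.100). The virtual corner opposite G is at (-55.200, 47.100). Since A1 is tangent to PM there, UM ⟂ PM and since A1 is tangent to LA there, UL ⟂ LA, with radius 14.2, so the center U sits 14.2 in from both sides at U = (-41.000, 32.900). That places the tangent points at M = (-55.200, 32.900) on PM and L = (-41.000, 47.100) on LA. Then |GM| = |M − G| = 64.261.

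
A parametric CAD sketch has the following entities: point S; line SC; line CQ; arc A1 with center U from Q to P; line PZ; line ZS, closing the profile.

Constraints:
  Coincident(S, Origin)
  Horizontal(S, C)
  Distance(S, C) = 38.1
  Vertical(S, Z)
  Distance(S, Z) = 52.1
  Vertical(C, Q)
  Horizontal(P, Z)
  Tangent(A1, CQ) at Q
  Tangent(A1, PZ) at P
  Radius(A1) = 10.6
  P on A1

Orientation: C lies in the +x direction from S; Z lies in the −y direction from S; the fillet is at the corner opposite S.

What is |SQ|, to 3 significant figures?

56.3

The virtual corner opposite S is at (38.1, -52.1). Tangency of A1 to CQ means the radius UQ is perpendicular to CQ and tangency of A1 to PZ means the radius UP is perpendicular to PZ, with radius 10.6, so the center U sits 10.6 in from both sides at U = (27.5, -41.5). That places the tangent points at Q = (38.1, -41.5) on CQ and P = (27.5, -52.1) on PZ. Then |SQ| = |Q − S| = 56.3.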